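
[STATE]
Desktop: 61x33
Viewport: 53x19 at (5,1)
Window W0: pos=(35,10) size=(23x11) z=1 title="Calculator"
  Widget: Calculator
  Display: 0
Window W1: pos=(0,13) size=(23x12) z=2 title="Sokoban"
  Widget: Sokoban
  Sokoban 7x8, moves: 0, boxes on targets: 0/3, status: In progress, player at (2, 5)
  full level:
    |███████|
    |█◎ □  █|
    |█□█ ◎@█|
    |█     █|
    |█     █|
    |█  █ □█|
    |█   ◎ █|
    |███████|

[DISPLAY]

                                                     
                                                     
                                                     
                                                     
                                                     
                                                     
                                                     
                                                     
                                                     
                              ┏━━━━━━━━━━━━━━━━━━━━━┓
                              ┃ Calculator          ┃
                              ┠─────────────────────┨
━━━━━━━━━━━━━━━━━┓            ┃                    0┃
oban             ┃            ┃┌───┬───┬───┬───┐    ┃
─────────────────┨            ┃│ 7 │ 8 │ 9 │ ÷ │    ┃
███              ┃            ┃├───┼───┼───┼───┤    ┃
  █              ┃            ┃│ 4 │ 5 │ 6 │ × │    ┃
◎@█              ┃            ┃├───┼───┼───┼───┤    ┃
  █              ┃            ┃│ 1 │ 2 │ 3 │ - │    ┃


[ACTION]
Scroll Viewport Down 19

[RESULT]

oban             ┃            ┃┌───┬───┬───┬───┐    ┃
─────────────────┨            ┃│ 7 │ 8 │ 9 │ ÷ │    ┃
███              ┃            ┃├───┼───┼───┼───┤    ┃
  █              ┃            ┃│ 4 │ 5 │ 6 │ × │    ┃
◎@█              ┃            ┃├───┼───┼───┼───┤    ┃
  █              ┃            ┃│ 1 │ 2 │ 3 │ - │    ┃
  █              ┃            ┗━━━━━━━━━━━━━━━━━━━━━┛
 □█              ┃                                   
◎ █              ┃                                   
███              ┃                                   
━━━━━━━━━━━━━━━━━┛                                   
                                                     
                                                     
                                                     
                                                     
                                                     
                                                     
                                                     
                                                     


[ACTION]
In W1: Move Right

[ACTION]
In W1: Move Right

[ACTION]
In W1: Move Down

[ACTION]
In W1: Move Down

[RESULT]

oban             ┃            ┃┌───┬───┬───┬───┐    ┃
─────────────────┨            ┃│ 7 │ 8 │ 9 │ ÷ │    ┃
███              ┃            ┃├───┼───┼───┼───┤    ┃
  █              ┃            ┃│ 4 │ 5 │ 6 │ × │    ┃
◎ █              ┃            ┃├───┼───┼───┼───┤    ┃
  █              ┃            ┃│ 1 │ 2 │ 3 │ - │    ┃
 @█              ┃            ┗━━━━━━━━━━━━━━━━━━━━━┛
 □█              ┃                                   
◎ █              ┃                                   
███              ┃                                   
━━━━━━━━━━━━━━━━━┛                                   
                                                     
                                                     
                                                     
                                                     
                                                     
                                                     
                                                     
                                                     


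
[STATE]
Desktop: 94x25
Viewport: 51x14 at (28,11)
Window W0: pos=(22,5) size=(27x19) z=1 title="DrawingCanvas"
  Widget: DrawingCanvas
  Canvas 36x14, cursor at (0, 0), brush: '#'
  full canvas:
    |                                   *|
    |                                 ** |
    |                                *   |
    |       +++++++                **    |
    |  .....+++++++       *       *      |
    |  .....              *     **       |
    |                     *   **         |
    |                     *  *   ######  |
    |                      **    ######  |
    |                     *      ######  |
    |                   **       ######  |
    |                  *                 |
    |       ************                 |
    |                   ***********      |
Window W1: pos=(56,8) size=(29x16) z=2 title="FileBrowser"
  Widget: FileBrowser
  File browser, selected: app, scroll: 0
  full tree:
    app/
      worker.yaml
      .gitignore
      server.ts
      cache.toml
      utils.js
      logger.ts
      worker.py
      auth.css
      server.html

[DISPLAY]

  +++++++           ┃       ┃> [-] app/            
..+++++++       *   ┃       ┃    worker.yaml       
..              *   ┃       ┃    .gitignore        
                *   ┃       ┃    server.ts         
                *  *┃       ┃    cache.toml        
                 ** ┃       ┃    utils.js          
                *   ┃       ┃    logger.ts         
              **    ┃       ┃    worker.py         
             *      ┃       ┃    auth.css          
  ************      ┃       ┃    server.html       
              ******┃       ┃                      
                    ┃       ┃                      
━━━━━━━━━━━━━━━━━━━━┛       ┗━━━━━━━━━━━━━━━━━━━━━━
                                                   


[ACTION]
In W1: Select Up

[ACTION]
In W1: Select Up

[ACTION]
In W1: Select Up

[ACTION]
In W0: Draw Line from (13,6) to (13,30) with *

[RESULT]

  +++++++           ┃       ┃> [-] app/            
..+++++++       *   ┃       ┃    worker.yaml       
..              *   ┃       ┃    .gitignore        
                *   ┃       ┃    server.ts         
                *  *┃       ┃    cache.toml        
                 ** ┃       ┃    utils.js          
                *   ┃       ┃    logger.ts         
              **    ┃       ┃    worker.py         
             *      ┃       ┃    auth.css          
  ************      ┃       ┃    server.html       
 *******************┃       ┃                      
                    ┃       ┃                      
━━━━━━━━━━━━━━━━━━━━┛       ┗━━━━━━━━━━━━━━━━━━━━━━
                                                   


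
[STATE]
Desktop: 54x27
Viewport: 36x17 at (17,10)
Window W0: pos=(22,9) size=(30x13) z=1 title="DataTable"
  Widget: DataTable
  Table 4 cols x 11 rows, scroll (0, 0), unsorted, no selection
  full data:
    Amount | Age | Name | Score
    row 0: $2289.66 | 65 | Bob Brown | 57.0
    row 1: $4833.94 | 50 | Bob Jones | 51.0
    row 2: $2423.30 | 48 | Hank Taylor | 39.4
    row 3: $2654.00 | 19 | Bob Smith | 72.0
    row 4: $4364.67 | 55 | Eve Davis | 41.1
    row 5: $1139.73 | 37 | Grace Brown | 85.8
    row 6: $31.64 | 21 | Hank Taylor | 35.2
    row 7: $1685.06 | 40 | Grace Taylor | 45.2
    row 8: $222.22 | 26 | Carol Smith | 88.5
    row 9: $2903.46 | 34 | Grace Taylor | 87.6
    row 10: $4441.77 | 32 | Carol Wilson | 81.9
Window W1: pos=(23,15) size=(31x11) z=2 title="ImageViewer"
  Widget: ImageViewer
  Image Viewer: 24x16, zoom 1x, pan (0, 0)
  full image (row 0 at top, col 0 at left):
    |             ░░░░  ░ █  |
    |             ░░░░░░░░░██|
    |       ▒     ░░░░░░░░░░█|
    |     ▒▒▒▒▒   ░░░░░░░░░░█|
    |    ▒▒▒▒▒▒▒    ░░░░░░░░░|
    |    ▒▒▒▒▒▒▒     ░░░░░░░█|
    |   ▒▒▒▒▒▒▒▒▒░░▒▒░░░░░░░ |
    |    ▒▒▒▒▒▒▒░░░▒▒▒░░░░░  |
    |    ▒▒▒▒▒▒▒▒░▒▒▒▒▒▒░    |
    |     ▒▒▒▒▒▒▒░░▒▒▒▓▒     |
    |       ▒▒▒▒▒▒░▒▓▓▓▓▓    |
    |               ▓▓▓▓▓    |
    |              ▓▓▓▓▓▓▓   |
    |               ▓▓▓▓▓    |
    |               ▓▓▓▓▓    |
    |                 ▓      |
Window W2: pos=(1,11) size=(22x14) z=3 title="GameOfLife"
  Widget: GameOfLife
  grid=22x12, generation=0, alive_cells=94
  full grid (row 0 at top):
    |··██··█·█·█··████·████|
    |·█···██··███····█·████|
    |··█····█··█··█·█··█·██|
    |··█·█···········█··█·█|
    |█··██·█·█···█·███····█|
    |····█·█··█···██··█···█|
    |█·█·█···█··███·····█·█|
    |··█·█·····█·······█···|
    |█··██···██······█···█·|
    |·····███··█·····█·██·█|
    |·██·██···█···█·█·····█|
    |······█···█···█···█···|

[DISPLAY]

     ┃ DataTable                  ┃ 
━━━━━┓────────────────────────────┨ 
     ┃Amount  │Age│Name        │Sc┃ 
─────┨────────┼───┼────────────┼──┃ 
     ┃$2289.66│65 │Bob Brown   │57┃ 
█·███┃┏━━━━━━━━━━━━━━━━━━━━━━━━━━━━━
··█·█┃┃ ImageViewer                 
█··█·┃┠─────────────────────────────
█····┃┃             ░░░░  ░ █       
·█···┃┃             ░░░░░░░░░██     
···█·┃┃       ▒     ░░░░░░░░░░█     
··█··┃┃     ▒▒▒▒▒   ░░░░░░░░░░█     
█···█┃┃    ▒▒▒▒▒▒▒    ░░░░░░░░░     
█·██·┃┃    ▒▒▒▒▒▒▒     ░░░░░░░█     
━━━━━┛┃   ▒▒▒▒▒▒▒▒▒░░▒▒░░░░░░░      
      ┗━━━━━━━━━━━━━━━━━━━━━━━━━━━━━
                                    


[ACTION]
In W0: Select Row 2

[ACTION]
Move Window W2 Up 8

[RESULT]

█····┃ DataTable                  ┃ 
·█···┃────────────────────────────┨ 
···█·┃Amount  │Age│Name        │Sc┃ 
··█··┃────────┼───┼────────────┼──┃ 
█···█┃$2289.66│65 │Bob Brown   │57┃ 
█·██·┃┏━━━━━━━━━━━━━━━━━━━━━━━━━━━━━
━━━━━┛┃ ImageViewer                 
     ┃┠─────────────────────────────
     ┃┃             ░░░░  ░ █       
     ┃┃             ░░░░░░░░░██     
     ┃┃       ▒     ░░░░░░░░░░█     
     ┗┃     ▒▒▒▒▒   ░░░░░░░░░░█     
      ┃    ▒▒▒▒▒▒▒    ░░░░░░░░░     
      ┃    ▒▒▒▒▒▒▒     ░░░░░░░█     
      ┃   ▒▒▒▒▒▒▒▒▒░░▒▒░░░░░░░      
      ┗━━━━━━━━━━━━━━━━━━━━━━━━━━━━━
                                    


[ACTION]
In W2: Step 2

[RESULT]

··█··┃ DataTable                  ┃ 
█···█┃────────────────────────────┨ 
····█┃Amount  │Age│Name        │Sc┃ 
··█·█┃────────┼───┼────────────┼──┃ 
███··┃$2289.66│65 │Bob Brown   │57┃ 
·····┃┏━━━━━━━━━━━━━━━━━━━━━━━━━━━━━
━━━━━┛┃ ImageViewer                 
     ┃┠─────────────────────────────
     ┃┃             ░░░░  ░ █       
     ┃┃             ░░░░░░░░░██     
     ┃┃       ▒     ░░░░░░░░░░█     
     ┗┃     ▒▒▒▒▒   ░░░░░░░░░░█     
      ┃    ▒▒▒▒▒▒▒    ░░░░░░░░░     
      ┃    ▒▒▒▒▒▒▒     ░░░░░░░█     
      ┃   ▒▒▒▒▒▒▒▒▒░░▒▒░░░░░░░      
      ┗━━━━━━━━━━━━━━━━━━━━━━━━━━━━━
                                    


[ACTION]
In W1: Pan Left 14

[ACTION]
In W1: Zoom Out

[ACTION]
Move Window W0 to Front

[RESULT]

··█··┃ DataTable                  ┃ 
█···█┠────────────────────────────┨ 
····█┃Amount  │Age│Name        │Sc┃ 
··█·█┃────────┼───┼────────────┼──┃ 
███··┃$2289.66│65 │Bob Brown   │57┃ 
·····┃$4833.94│50 │Bob Jones   │51┃━
━━━━━┃>2423.30│48 │Hank Taylor │39┃ 
     ┃$2654.00│19 │Bob Smith   │72┃─
     ┃$4364.67│55 │Eve Davis   │41┃ 
     ┃$1139.73│37 │Grace Brown │85┃ 
     ┃$31.64  │21 │Hank Taylor │35┃ 
     ┗━━━━━━━━━━━━━━━━━━━━━━━━━━━━┛ 
      ┃    ▒▒▒▒▒▒▒    ░░░░░░░░░     
      ┃    ▒▒▒▒▒▒▒     ░░░░░░░█     
      ┃   ▒▒▒▒▒▒▒▒▒░░▒▒░░░░░░░      
      ┗━━━━━━━━━━━━━━━━━━━━━━━━━━━━━
                                    


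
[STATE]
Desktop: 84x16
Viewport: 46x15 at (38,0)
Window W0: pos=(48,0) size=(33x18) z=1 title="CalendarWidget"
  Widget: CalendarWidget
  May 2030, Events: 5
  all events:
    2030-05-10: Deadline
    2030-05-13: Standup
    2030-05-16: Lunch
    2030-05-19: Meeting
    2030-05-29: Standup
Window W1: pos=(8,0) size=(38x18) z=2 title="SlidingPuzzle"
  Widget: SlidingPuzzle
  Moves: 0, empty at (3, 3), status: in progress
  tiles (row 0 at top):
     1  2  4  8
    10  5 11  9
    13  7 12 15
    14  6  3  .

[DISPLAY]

━━━━━━━┓  ┏━━━━━━━━━━━━━━━━━━━━━━━━━━━━━━━┓   
       ┃  ┃ CalendarWidget                ┃   
───────┨  ┠───────────────────────────────┨   
       ┃  ┃            May 2030           ┃   
       ┃  ┃Mo Tu We Th Fr Sa Su           ┃   
       ┃  ┃       1  2  3  4  5           ┃   
       ┃  ┃ 6  7  8  9 10* 11 12          ┃   
       ┃  ┃13* 14 15 16* 17 18 19*        ┃   
       ┃  ┃20 21 22 23 24 25 26           ┃   
       ┃  ┃27 28 29* 30 31                ┃   
       ┃  ┃                               ┃   
       ┃  ┃                               ┃   
       ┃  ┃                               ┃   
       ┃  ┃                               ┃   
       ┃  ┃                               ┃   


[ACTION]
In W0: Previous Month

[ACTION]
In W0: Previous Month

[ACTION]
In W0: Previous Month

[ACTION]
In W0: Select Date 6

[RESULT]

━━━━━━━┓  ┏━━━━━━━━━━━━━━━━━━━━━━━━━━━━━━━┓   
       ┃  ┃ CalendarWidget                ┃   
───────┨  ┠───────────────────────────────┨   
       ┃  ┃         February 2030         ┃   
       ┃  ┃Mo Tu We Th Fr Sa Su           ┃   
       ┃  ┃             1  2  3           ┃   
       ┃  ┃ 4  5 [ 6]  7  8  9 10         ┃   
       ┃  ┃11 12 13 14 15 16 17           ┃   
       ┃  ┃18 19 20 21 22 23 24           ┃   
       ┃  ┃25 26 27 28                    ┃   
       ┃  ┃                               ┃   
       ┃  ┃                               ┃   
       ┃  ┃                               ┃   
       ┃  ┃                               ┃   
       ┃  ┃                               ┃   


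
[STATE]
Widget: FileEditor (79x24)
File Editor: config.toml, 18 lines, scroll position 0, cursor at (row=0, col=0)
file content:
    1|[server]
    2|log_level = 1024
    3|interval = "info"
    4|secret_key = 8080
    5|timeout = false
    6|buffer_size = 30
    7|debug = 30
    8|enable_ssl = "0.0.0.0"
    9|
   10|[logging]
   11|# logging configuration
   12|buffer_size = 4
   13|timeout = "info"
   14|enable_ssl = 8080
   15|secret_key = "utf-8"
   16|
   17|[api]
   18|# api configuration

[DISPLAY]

█server]                                                                      ▲
log_level = 1024                                                              █
interval = "info"                                                             ░
secret_key = 8080                                                             ░
timeout = false                                                               ░
buffer_size = 30                                                              ░
debug = 30                                                                    ░
enable_ssl = "0.0.0.0"                                                        ░
                                                                              ░
[logging]                                                                     ░
# logging configuration                                                       ░
buffer_size = 4                                                               ░
timeout = "info"                                                              ░
enable_ssl = 8080                                                             ░
secret_key = "utf-8"                                                          ░
                                                                              ░
[api]                                                                         ░
# api configuration                                                           ░
                                                                              ░
                                                                              ░
                                                                              ░
                                                                              ░
                                                                              ░
                                                                              ▼


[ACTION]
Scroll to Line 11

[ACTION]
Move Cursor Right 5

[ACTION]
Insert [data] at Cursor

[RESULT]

[servdata█r]                                                                  ▲
log_level = 1024                                                              █
interval = "info"                                                             ░
secret_key = 8080                                                             ░
timeout = false                                                               ░
buffer_size = 30                                                              ░
debug = 30                                                                    ░
enable_ssl = "0.0.0.0"                                                        ░
                                                                              ░
[logging]                                                                     ░
# logging configuration                                                       ░
buffer_size = 4                                                               ░
timeout = "info"                                                              ░
enable_ssl = 8080                                                             ░
secret_key = "utf-8"                                                          ░
                                                                              ░
[api]                                                                         ░
# api configuration                                                           ░
                                                                              ░
                                                                              ░
                                                                              ░
                                                                              ░
                                                                              ░
                                                                              ▼


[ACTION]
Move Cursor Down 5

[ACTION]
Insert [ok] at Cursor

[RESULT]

[servdataer]                                                                  ▲
log_level = 1024                                                              █
interval = "info"                                                             ░
secret_key = 8080                                                             ░
timeout = false                                                               ░
buffer_siok█e = 30                                                            ░
debug = 30                                                                    ░
enable_ssl = "0.0.0.0"                                                        ░
                                                                              ░
[logging]                                                                     ░
# logging configuration                                                       ░
buffer_size = 4                                                               ░
timeout = "info"                                                              ░
enable_ssl = 8080                                                             ░
secret_key = "utf-8"                                                          ░
                                                                              ░
[api]                                                                         ░
# api configuration                                                           ░
                                                                              ░
                                                                              ░
                                                                              ░
                                                                              ░
                                                                              ░
                                                                              ▼


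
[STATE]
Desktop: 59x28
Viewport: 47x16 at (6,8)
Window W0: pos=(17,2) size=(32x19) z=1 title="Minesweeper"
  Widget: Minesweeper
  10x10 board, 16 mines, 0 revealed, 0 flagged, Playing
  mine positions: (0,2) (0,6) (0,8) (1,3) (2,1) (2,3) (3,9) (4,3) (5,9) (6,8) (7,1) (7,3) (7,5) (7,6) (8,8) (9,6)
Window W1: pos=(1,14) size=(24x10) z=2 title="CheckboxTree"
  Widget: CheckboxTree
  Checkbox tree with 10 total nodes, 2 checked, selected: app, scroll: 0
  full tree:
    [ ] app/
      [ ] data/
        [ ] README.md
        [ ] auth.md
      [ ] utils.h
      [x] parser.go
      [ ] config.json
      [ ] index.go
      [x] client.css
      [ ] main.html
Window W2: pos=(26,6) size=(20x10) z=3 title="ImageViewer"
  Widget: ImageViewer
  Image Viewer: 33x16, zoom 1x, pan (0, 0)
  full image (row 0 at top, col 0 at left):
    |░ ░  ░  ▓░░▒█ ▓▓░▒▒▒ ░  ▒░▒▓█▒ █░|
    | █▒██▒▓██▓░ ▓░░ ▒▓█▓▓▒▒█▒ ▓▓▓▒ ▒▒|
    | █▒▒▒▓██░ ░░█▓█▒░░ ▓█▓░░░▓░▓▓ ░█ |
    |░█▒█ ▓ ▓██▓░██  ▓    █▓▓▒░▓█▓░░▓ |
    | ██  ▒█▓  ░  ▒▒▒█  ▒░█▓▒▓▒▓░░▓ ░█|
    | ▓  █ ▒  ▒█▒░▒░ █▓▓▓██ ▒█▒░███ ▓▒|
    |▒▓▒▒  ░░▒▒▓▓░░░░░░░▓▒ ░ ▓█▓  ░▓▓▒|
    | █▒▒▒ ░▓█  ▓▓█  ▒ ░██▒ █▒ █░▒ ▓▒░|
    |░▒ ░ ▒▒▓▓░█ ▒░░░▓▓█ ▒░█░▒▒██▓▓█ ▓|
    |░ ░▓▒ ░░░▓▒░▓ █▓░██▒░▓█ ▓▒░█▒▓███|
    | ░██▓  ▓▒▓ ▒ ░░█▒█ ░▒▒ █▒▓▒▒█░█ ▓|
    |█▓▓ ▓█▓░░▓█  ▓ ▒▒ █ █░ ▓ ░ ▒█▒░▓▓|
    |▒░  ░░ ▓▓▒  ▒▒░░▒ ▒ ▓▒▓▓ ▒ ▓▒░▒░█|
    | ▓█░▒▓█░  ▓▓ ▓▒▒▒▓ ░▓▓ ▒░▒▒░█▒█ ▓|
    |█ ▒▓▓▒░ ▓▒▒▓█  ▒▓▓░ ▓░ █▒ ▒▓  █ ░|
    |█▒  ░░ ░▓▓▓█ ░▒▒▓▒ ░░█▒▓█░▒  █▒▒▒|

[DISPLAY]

           ┃■■■■■■■■┠──────────────────┨  ┃    
           ┃■■■■■■■■┃░ ░  ░  ▓░░▒█ ▓▓░▒┃  ┃    
           ┃■■■■■■■■┃ █▒██▒▓██▓░ ▓░░ ▒▓┃  ┃    
           ┃■■■■■■■■┃ █▒▒▒▓██░ ░░█▓█▒░░┃  ┃    
           ┃■■■■■■■■┃░█▒█ ▓ ▓██▓░██  ▓ ┃  ┃    
           ┃■■■■■■■■┃ ██  ▒█▓  ░  ▒▒▒█ ┃  ┃    
━━━━━━━━━━━━━━━━━━┓■┃ ▓  █ ▒  ▒█▒░▒░ █▓┃  ┃    
ckboxTree         ┃ ┗━━━━━━━━━━━━━━━━━━┛  ┃    
──────────────────┨                       ┃    
 app/             ┃                       ┃    
 ] data/          ┃                       ┃    
 [ ] README.md    ┃                       ┃    
 [ ] auth.md      ┃━━━━━━━━━━━━━━━━━━━━━━━┛    
 ] utils.h        ┃                            
x] parser.go      ┃                            
━━━━━━━━━━━━━━━━━━┛                            


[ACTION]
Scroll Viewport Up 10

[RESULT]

                                               
                                               
           ┏━━━━━━━━━━━━━━━━━━━━━━━━━━━━━━┓    
           ┃ Minesweeper                  ┃    
           ┠──────────────────────────────┨    
           ┃■■■■■■■■■■                    ┃    
           ┃■■■■■■■■┏━━━━━━━━━━━━━━━━━━┓  ┃    
           ┃■■■■■■■■┃ ImageViewer      ┃  ┃    
           ┃■■■■■■■■┠──────────────────┨  ┃    
           ┃■■■■■■■■┃░ ░  ░  ▓░░▒█ ▓▓░▒┃  ┃    
           ┃■■■■■■■■┃ █▒██▒▓██▓░ ▓░░ ▒▓┃  ┃    
           ┃■■■■■■■■┃ █▒▒▒▓██░ ░░█▓█▒░░┃  ┃    
           ┃■■■■■■■■┃░█▒█ ▓ ▓██▓░██  ▓ ┃  ┃    
           ┃■■■■■■■■┃ ██  ▒█▓  ░  ▒▒▒█ ┃  ┃    
━━━━━━━━━━━━━━━━━━┓■┃ ▓  █ ▒  ▒█▒░▒░ █▓┃  ┃    
ckboxTree         ┃ ┗━━━━━━━━━━━━━━━━━━┛  ┃    


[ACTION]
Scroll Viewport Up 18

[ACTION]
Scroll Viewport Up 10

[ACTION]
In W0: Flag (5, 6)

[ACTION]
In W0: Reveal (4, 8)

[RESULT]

                                               
                                               
           ┏━━━━━━━━━━━━━━━━━━━━━━━━━━━━━━┓    
           ┃ Minesweeper                  ┃    
           ┠──────────────────────────────┨    
           ┃■■■■■■■■■■                    ┃    
           ┃■■■■■■■■┏━━━━━━━━━━━━━━━━━━┓  ┃    
           ┃■■■■■■■■┃ ImageViewer      ┃  ┃    
           ┃■■■■■■■■┠──────────────────┨  ┃    
           ┃■■■■■■■■┃░ ░  ░  ▓░░▒█ ▓▓░▒┃  ┃    
           ┃■■■■■■⚑■┃ █▒██▒▓██▓░ ▓░░ ▒▓┃  ┃    
           ┃■■■■■■■■┃ █▒▒▒▓██░ ░░█▓█▒░░┃  ┃    
           ┃■■■■■■■■┃░█▒█ ▓ ▓██▓░██  ▓ ┃  ┃    
           ┃■■■■■■■■┃ ██  ▒█▓  ░  ▒▒▒█ ┃  ┃    
━━━━━━━━━━━━━━━━━━┓■┃ ▓  █ ▒  ▒█▒░▒░ █▓┃  ┃    
ckboxTree         ┃ ┗━━━━━━━━━━━━━━━━━━┛  ┃    


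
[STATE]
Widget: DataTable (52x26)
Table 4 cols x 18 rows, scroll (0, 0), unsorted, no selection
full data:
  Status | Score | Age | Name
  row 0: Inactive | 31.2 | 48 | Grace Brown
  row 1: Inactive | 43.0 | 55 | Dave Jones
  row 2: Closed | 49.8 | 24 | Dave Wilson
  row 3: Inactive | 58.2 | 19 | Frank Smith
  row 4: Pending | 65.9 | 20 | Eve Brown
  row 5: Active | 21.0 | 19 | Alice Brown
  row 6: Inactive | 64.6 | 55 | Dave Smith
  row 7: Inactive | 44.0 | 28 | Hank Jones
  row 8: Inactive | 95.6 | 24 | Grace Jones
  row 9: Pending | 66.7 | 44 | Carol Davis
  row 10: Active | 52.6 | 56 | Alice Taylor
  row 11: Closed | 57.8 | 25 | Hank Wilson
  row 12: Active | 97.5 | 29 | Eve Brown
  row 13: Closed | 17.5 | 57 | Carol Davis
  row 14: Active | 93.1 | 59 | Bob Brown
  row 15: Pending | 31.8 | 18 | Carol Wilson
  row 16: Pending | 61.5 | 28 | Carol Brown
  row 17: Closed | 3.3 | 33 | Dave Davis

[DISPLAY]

Status  │Score│Age│Name                             
────────┼─────┼───┼────────────                     
Inactive│31.2 │48 │Grace Brown                      
Inactive│43.0 │55 │Dave Jones                       
Closed  │49.8 │24 │Dave Wilson                      
Inactive│58.2 │19 │Frank Smith                      
Pending │65.9 │20 │Eve Brown                        
Active  │21.0 │19 │Alice Brown                      
Inactive│64.6 │55 │Dave Smith                       
Inactive│44.0 │28 │Hank Jones                       
Inactive│95.6 │24 │Grace Jones                      
Pending │66.7 │44 │Carol Davis                      
Active  │52.6 │56 │Alice Taylor                     
Closed  │57.8 │25 │Hank Wilson                      
Active  │97.5 │29 │Eve Brown                        
Closed  │17.5 │57 │Carol Davis                      
Active  │93.1 │59 │Bob Brown                        
Pending │31.8 │18 │Carol Wilson                     
Pending │61.5 │28 │Carol Brown                      
Closed  │3.3  │33 │Dave Davis                       
                                                    
                                                    
                                                    
                                                    
                                                    
                                                    


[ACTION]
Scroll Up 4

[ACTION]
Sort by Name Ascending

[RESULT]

Status  │Score│Age│Name       ▲                     
────────┼─────┼───┼────────────                     
Active  │21.0 │19 │Alice Brown                      
Active  │52.6 │56 │Alice Taylor                     
Active  │93.1 │59 │Bob Brown                        
Pending │61.5 │28 │Carol Brown                      
Pending │66.7 │44 │Carol Davis                      
Closed  │17.5 │57 │Carol Davis                      
Pending │31.8 │18 │Carol Wilson                     
Closed  │3.3  │33 │Dave Davis                       
Inactive│43.0 │55 │Dave Jones                       
Inactive│64.6 │55 │Dave Smith                       
Closed  │49.8 │24 │Dave Wilson                      
Pending │65.9 │20 │Eve Brown                        
Active  │97.5 │29 │Eve Brown                        
Inactive│58.2 │19 │Frank Smith                      
Inactive│31.2 │48 │Grace Brown                      
Inactive│95.6 │24 │Grace Jones                      
Inactive│44.0 │28 │Hank Jones                       
Closed  │57.8 │25 │Hank Wilson                      
                                                    
                                                    
                                                    
                                                    
                                                    
                                                    


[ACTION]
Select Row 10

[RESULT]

Status  │Score│Age│Name       ▲                     
────────┼─────┼───┼────────────                     
Active  │21.0 │19 │Alice Brown                      
Active  │52.6 │56 │Alice Taylor                     
Active  │93.1 │59 │Bob Brown                        
Pending │61.5 │28 │Carol Brown                      
Pending │66.7 │44 │Carol Davis                      
Closed  │17.5 │57 │Carol Davis                      
Pending │31.8 │18 │Carol Wilson                     
Closed  │3.3  │33 │Dave Davis                       
Inactive│43.0 │55 │Dave Jones                       
Inactive│64.6 │55 │Dave Smith                       
>losed  │49.8 │24 │Dave Wilson                      
Pending │65.9 │20 │Eve Brown                        
Active  │97.5 │29 │Eve Brown                        
Inactive│58.2 │19 │Frank Smith                      
Inactive│31.2 │48 │Grace Brown                      
Inactive│95.6 │24 │Grace Jones                      
Inactive│44.0 │28 │Hank Jones                       
Closed  │57.8 │25 │Hank Wilson                      
                                                    
                                                    
                                                    
                                                    
                                                    
                                                    


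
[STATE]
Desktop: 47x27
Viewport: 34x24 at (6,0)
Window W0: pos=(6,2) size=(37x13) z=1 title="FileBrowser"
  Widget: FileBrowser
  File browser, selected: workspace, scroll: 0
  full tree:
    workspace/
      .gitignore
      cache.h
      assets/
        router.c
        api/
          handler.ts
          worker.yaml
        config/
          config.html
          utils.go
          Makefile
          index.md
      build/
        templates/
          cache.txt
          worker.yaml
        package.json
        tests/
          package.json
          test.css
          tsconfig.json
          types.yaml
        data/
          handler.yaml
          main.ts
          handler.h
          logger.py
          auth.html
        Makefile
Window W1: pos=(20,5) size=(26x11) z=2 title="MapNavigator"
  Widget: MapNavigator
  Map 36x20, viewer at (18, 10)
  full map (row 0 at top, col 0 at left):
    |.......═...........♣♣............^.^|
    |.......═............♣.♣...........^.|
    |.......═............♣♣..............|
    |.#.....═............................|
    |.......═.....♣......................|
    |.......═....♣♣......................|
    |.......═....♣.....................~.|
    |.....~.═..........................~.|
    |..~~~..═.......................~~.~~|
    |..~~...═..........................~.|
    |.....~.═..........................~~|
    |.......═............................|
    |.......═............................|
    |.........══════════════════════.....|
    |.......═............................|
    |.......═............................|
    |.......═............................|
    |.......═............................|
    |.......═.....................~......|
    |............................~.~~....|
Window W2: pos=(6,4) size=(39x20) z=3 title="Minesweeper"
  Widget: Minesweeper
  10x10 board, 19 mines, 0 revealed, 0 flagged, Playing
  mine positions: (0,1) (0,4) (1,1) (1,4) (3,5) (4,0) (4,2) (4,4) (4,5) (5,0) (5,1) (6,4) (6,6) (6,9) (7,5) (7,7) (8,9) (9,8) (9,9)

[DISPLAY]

                                  
                                  
┏━━━━━━━━━━━━━━━━━━━━━━━━━━━━━━━━━
┃ FileBrowser                     
┏━━━━━━━━━━━━━━━━━━━━━━━━━━━━━━━━━
┃ Minesweeper                     
┠─────────────────────────────────
┃■■■■■■■■■■                       
┃■■■■■■■■■■                       
┃■■■■■■■■■■                       
┃■■■■■■■■■■                       
┃■■■■■■■■■■                       
┃■■■■■■■■■■                       
┃■■■■■■■■■■                       
┃■■■■■■■■■■                       
┃■■■■■■■■■■                       
┃■■■■■■■■■■                       
┃                                 
┃                                 
┃                                 
┃                                 
┃                                 
┃                                 
┗━━━━━━━━━━━━━━━━━━━━━━━━━━━━━━━━━


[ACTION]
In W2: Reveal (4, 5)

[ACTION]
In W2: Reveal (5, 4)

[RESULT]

                                  
                                  
┏━━━━━━━━━━━━━━━━━━━━━━━━━━━━━━━━━
┃ FileBrowser                     
┏━━━━━━━━━━━━━━━━━━━━━━━━━━━━━━━━━
┃ Minesweeper                     
┠─────────────────────────────────
┃■✹■■✹■■■■■                       
┃■✹■■✹■■■■■                       
┃■■■■■■■■■■                       
┃■■■■■✹■■■■                       
┃✹■✹■✹✹■■■■                       
┃✹✹■■■■■■■■                       
┃■■■■✹■✹■■✹                       
┃■■■■■✹■✹■■                       
┃■■■■■■■■■✹                       
┃■■■■■■■■✹✹                       
┃                                 
┃                                 
┃                                 
┃                                 
┃                                 
┃                                 
┗━━━━━━━━━━━━━━━━━━━━━━━━━━━━━━━━━


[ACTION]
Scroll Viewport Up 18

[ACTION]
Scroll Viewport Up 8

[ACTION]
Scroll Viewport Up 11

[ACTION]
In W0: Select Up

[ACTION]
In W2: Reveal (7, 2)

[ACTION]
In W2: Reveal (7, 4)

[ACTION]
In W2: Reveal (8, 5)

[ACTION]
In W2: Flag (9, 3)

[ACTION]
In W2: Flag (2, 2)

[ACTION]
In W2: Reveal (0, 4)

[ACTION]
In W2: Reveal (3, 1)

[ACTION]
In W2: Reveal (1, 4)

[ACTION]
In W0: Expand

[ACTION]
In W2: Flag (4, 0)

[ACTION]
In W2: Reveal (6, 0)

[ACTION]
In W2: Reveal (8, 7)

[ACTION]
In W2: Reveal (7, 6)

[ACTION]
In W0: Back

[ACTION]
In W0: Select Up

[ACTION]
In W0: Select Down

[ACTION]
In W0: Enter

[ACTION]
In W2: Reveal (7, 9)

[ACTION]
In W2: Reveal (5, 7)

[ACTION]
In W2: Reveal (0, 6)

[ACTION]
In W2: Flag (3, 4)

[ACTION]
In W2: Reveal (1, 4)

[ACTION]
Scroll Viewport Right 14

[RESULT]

                                  
                                  
━━━━━━━━━━━━━━━━━━━━━━━━━━━━━┓    
rowser                       ┃    
━━━━━━━━━━━━━━━━━━━━━━━━━━━━━━━┓  
weeper                         ┃┓ 
───────────────────────────────┨┃ 
■■■■                           ┃┨ 
■■■■                           ┃┃ 
■■■■                           ┃┃ 
■■■■                           ┃┃ 
■■■■                           ┃┃ 
■■■■                           ┃┃ 
✹■■✹                           ┃┃ 
■✹■■                           ┃┃ 
■■■✹                           ┃┛ 
■■✹✹                           ┃  
                               ┃  
                               ┃  
                               ┃  
                               ┃  
                               ┃  
                               ┃  
━━━━━━━━━━━━━━━━━━━━━━━━━━━━━━━┛  
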